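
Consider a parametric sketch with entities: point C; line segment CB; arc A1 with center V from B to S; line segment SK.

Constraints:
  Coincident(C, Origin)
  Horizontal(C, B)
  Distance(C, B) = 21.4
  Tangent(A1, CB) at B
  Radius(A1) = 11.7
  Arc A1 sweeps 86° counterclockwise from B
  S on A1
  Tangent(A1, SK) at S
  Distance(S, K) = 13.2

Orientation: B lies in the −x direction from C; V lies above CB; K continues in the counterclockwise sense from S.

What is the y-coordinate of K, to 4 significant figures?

24.05

On A1, B sits at bearing -90° from V; an 86° counterclockwise sweep puts S at bearing -4°, so S = V + 11.7·(cos -4°, sin -4°) = (-9.729, 10.88). Tangency of A1 to SK means the radius VS is perpendicular to SK, so SK runs along (−sin -4°, cos -4°); with |SK| = 13.2, K = (-8.808, 24.05). So K.y = 24.05.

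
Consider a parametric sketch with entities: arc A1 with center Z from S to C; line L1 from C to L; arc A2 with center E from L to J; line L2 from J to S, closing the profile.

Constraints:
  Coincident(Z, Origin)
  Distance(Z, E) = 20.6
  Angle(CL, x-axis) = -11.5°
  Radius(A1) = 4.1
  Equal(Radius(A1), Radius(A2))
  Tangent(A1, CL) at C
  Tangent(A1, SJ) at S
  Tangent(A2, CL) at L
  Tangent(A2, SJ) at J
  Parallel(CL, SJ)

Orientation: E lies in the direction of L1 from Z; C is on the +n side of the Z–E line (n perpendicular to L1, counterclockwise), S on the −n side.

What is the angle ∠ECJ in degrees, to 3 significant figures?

10.4°

Tangency of A1 to both parallel lines with radius 4.1 puts C and S at Z ± 4.1·n: C = (0.817, 4.02), S = (-0.817, -4.02). Equal radii place L and J the same way about E: L = E + 4.1·n = (21.0, -0.0893), J = E − 4.1·n = (19.4, -8.12). Then cos ∠ECJ = CE·CJ / (|CE||CJ|), giving 10.4°.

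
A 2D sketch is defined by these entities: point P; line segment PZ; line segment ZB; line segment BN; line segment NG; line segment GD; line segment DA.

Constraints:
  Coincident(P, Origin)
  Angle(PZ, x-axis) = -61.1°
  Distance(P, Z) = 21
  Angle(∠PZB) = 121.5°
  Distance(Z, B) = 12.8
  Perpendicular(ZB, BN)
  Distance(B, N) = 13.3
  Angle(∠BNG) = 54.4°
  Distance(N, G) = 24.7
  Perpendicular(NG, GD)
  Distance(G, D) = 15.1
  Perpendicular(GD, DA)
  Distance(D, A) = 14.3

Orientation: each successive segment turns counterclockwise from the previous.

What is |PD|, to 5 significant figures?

33.660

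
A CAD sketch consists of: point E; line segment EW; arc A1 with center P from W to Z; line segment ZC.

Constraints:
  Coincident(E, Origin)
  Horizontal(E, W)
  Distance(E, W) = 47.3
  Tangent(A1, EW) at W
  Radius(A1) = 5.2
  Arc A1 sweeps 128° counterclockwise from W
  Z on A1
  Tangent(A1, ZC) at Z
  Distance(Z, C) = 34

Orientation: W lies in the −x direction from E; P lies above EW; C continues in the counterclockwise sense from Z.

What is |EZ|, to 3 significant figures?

44.0

E is at the origin; EW is horizontal with |EW| = 47.3 and W on the −x side, so W = (-47.3, 0.00). Tangency of A1 to EW means the radius PW is perpendicular to EW, so P = W + (0, 5.2) = (-47.3, 5.20). On A1, W sits at bearing -90° from P; a 128° counterclockwise sweep puts Z at bearing 38°, so Z = P + 5.2·(cos 38°, sin 38°) = (-43.2, 8.40). Then |EZ| = |Z − E| = 44.0.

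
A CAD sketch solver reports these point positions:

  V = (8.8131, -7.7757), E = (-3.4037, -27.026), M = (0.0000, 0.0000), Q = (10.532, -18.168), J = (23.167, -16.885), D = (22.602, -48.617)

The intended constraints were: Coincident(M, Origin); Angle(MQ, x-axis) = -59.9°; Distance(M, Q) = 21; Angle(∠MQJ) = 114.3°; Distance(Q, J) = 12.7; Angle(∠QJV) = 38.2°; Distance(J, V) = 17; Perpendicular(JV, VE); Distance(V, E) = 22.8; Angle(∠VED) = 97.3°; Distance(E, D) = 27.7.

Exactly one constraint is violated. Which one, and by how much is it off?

Distance(E, D) = 27.7 — off by 6.10.

M = (0.00, 0.00) ✓; MQ at -59.90° ✓; |MQ| = 21.00 ✓; ∠MQJ = 114.3° ✓; |QJ| = 12.70 ✓; ∠QJV = 38.20° ✓; |JV| = 17.00 ✓; ∠(JV, VE) = 90.00° ✓; |VE| = 22.80 ✓; ∠VED = 97.30° ✓; |ED| = 33.80 ✗.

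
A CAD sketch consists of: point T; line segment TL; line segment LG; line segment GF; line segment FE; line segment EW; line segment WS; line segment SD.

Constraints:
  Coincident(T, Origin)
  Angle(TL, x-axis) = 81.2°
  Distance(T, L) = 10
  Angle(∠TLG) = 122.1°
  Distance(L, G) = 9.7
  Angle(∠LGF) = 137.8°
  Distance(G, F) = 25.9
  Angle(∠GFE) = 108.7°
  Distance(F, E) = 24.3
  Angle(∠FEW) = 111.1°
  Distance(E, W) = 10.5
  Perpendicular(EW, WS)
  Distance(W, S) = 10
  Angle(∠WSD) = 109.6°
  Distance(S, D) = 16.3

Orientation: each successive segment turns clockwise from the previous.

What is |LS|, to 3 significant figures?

30.6

T is at the origin; TL runs at 81.2° with length 10.0, so L = (1.53, 9.88). ∠TLG = 122.1° gives LG at 23.3° from the x-axis; with |LG| = 9.7, G = (10.4, 13.7). ∠LGF = 137.8° gives GF at -18.9° from the x-axis; with |GF| = 25.9, F = (34.9, 5.33). ∠GFE = 108.7° gives FE at -90.2° from the x-axis; with |FE| = 24.3, E = (34.9, -19.0). ∠FEW = 111.1° gives EW at -159° from the x-axis; with |EW| = 10.5, W = (25.0, -22.7). EW ⟂ WS, so WS runs at 111°; with |WS| = 10.0, S = (21.5, -13.4). Then |LS| = |S − L| = 30.6.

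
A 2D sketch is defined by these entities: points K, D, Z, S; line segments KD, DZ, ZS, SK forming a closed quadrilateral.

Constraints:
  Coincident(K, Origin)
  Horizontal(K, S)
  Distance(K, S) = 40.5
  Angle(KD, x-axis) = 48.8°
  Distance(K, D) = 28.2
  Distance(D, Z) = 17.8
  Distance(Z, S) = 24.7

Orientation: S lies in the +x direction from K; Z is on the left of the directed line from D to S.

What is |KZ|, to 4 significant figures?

43.52

Checks: |DZ| = 17.80 ✓; |ZS| = 24.70 ✓.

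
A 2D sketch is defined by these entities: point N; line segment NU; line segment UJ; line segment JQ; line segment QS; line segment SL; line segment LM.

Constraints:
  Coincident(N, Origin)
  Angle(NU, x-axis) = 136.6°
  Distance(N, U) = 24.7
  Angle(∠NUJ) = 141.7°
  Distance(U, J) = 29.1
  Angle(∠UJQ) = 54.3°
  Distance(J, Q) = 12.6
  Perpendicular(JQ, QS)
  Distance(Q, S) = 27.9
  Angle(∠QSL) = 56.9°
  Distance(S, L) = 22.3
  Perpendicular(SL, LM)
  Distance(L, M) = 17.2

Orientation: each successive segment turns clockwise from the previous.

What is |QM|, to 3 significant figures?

9.38

N is at the origin; NU runs at 136.6° with length 24.7, so U = (-17.9, 17.0). ∠NUJ = 141.7° gives UJ at 98.3° from the x-axis; with |UJ| = 29.1, J = (-22.1, 45.8). ∠UJQ = 54.3° gives JQ at -27.4° from the x-axis; with |JQ| = 12.6, Q = (-11.0, 40.0). JQ ⟂ QS, so QS runs at -117°; with |QS| = 27.9, S = (-23.8, 15.2). ∠QSL = 56.9° gives SL at 120° from the x-axis; with |SL| = 22.3, L = (-34.8, 34.6). The perpendicularity gives LM at right angles to SL, so LM runs at 29.5°; with |LM| = 17.2, M = (-19.8, 43.1). Then |QM| = |M − Q| = 9.38.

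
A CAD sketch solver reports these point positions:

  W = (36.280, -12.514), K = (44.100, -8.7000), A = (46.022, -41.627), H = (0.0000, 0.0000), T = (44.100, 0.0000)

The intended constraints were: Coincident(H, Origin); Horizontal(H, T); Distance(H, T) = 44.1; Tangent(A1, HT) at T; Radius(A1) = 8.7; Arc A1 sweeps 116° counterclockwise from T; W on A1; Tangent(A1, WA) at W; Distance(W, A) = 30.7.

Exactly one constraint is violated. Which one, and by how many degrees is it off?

Tangent(A1, WA) at W — off by 7.50°.

H = (0.00, 0.00) ✓; H.y = 0.00, T.y = 0.00 ✓; |HT| = 44.10 ✓; ∠(KT, TH) = 90.00° ✓; |KT| = 8.700 ✓; bearing(K→W) − bearing(K→T) = 116.0° ✓; |KW| = 8.701 ✓; ∠(KW, WA) = 97.50° ✗; |WA| = 30.70 ✓.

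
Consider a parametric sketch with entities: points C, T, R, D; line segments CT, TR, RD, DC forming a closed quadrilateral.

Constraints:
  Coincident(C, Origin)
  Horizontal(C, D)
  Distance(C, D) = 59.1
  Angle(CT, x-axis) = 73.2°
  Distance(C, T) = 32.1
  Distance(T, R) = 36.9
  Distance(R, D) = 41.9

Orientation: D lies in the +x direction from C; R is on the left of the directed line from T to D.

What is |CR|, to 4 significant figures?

59.97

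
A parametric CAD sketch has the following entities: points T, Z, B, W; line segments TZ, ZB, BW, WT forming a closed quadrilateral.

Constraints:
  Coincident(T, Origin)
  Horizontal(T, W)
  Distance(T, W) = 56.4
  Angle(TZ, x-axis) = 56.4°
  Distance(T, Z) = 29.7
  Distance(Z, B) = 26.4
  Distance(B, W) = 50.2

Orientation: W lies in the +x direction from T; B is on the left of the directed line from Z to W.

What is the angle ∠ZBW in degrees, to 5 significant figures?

67.650°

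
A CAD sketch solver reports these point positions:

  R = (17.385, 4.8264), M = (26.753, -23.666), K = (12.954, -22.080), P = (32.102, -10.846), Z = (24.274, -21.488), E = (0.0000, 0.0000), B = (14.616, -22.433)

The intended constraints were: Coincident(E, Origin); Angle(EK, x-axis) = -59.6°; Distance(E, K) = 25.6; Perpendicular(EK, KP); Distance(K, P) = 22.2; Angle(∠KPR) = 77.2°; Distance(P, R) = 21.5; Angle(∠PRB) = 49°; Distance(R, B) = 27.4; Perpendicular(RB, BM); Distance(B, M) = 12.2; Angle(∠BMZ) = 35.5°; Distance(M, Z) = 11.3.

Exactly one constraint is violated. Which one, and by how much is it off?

Distance(M, Z) = 11.3 — off by 8.00.

E = (0.00, 0.00) ✓; EK at -59.60° ✓; |EK| = 25.60 ✓; ∠(EK, KP) = 90.00° ✓; |KP| = 22.20 ✓; ∠KPR = 77.20° ✓; |PR| = 21.50 ✓; ∠PRB = 49.00° ✓; |RB| = 27.40 ✓; ∠(RB, BM) = 90.00° ✓; |BM| = 12.20 ✓; ∠BMZ = 35.50° ✓; |MZ| = 3.300 ✗.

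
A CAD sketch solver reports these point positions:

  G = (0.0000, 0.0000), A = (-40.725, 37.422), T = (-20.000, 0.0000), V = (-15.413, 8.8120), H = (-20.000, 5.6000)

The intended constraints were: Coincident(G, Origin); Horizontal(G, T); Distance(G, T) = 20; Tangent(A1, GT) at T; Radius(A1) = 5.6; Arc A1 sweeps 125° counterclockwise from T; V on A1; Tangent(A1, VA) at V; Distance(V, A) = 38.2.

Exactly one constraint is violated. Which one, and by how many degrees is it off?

Tangent(A1, VA) at V — off by 6.50°.

G = (0.00, 0.00) ✓; G.y = 0.00, T.y = 0.00 ✓; |GT| = 20.00 ✓; ∠(HT, TG) = 90.00° ✓; |HT| = 5.600 ✓; bearing(H→V) − bearing(H→T) = 125.0° ✓; |HV| = 5.600 ✓; ∠(HV, VA) = 83.50° ✗; |VA| = 38.20 ✓.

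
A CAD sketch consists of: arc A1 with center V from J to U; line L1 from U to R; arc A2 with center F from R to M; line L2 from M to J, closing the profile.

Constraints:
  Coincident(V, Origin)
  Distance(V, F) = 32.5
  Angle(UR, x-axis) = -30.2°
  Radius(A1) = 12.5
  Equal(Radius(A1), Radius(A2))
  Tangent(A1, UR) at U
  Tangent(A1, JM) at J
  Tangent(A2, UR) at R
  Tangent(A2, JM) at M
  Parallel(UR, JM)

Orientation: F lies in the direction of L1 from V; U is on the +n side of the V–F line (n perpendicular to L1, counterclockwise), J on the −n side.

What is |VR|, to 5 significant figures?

34.821

The slot axis is L1's direction at -30.2°, so u = (cos -30.2°, sin -30.2°) = (0.86427, -0.50302) and n = (−sin -30.2°, cos -30.2°) = (0.50302, 0.86427). V is at the origin and F lies 32.5 along u from V, so F = 32.5·u = (28.089, -16.348). Tangency of A1 to both parallel lines with radius 12.5 puts U and J at V ± 12.5·n: U = (6.2877, 10.803), J = (-6.2877, -10.803). Equal radii place R and M the same way about F: R = F + 12.5·n = (34.377, -5.5447), M = F − 12.5·n = (21.801, -27.152). Then |VR| = |R − V| = 34.821.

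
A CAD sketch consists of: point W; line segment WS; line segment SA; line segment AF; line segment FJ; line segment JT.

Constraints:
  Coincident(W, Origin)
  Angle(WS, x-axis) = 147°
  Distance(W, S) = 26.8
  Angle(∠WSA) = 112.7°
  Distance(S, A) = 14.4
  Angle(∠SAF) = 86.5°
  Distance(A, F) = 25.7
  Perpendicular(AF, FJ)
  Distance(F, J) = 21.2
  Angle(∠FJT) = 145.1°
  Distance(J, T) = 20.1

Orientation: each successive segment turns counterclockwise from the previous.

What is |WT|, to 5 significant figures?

18.813

AF is perpendicular to FJ, so FJ runs at 37.800°; with |FJ| = 21.2, J = (-1.8692, -0.83180). ∠FJT = 145.1° gives JT at 72.700° from the x-axis; with |JT| = 20.1, T = (4.1080, 18.359). Then |WT| = |T − W| = 18.813.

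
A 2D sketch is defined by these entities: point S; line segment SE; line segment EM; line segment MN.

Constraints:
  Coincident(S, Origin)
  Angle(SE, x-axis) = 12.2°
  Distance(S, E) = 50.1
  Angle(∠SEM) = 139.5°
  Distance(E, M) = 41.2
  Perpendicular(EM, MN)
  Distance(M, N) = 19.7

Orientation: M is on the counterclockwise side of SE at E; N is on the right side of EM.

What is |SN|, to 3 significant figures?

95.0

∠SEM = 139.5°, so EM runs at 12.2° + (180° − 139.5°) = 52.7° from the x-axis; with |EM| = 41.2, M = E + 41.2·(cos 52.7°, sin 52.7°) = (73.9, 43.4). The perpendicularity gives MN at right angles to EM; with |MN| = 19.7 on the right of EM, N = M + 19.7·(0.795, -0.606) = (89.6, 31.4). Then |SN| = |N − S| = 95.0.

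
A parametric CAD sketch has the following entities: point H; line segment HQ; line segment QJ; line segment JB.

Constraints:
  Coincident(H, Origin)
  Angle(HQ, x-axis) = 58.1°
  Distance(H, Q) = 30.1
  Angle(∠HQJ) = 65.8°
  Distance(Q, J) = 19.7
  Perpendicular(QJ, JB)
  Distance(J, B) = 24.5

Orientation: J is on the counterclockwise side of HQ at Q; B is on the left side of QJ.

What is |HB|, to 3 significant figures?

7.93

∠HQJ = 65.8°, so QJ runs at 58.1° + (180° − 65.8°) = 172° from the x-axis; with |QJ| = 19.7, J = Q + 19.7·(cos 172°, sin 172°) = (-3.62, 28.2). QJ ⟂ JB; with |JB| = 24.5 on the left of QJ, B = J + 24.5·(-0.134, -0.991) = (-6.90, 3.91). Then |HB| = |B − H| = 7.93.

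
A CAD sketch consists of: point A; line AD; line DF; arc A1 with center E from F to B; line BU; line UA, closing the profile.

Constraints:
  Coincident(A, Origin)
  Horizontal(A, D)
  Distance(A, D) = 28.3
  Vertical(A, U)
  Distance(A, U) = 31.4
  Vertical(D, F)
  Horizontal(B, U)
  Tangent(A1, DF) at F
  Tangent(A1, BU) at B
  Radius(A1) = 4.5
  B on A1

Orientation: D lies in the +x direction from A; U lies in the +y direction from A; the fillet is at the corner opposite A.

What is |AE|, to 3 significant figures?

35.9

A is at the origin; AD is horizontal with |AD| = 28.3 and D on the +x side, so D = (28.3, 0.00). A and U share the same x with |AU| = 31.4 and U on the +y side, so U = (0.00, 31.4). The virtual corner opposite A is at (28.3, 31.4). The tangent condition forces EF to be normal to DF and since A1 is tangent to BU there, EB ⟂ BU, with radius 4.5, so the center E sits 4.5 in from both sides at E = (23.8, 26.9). Then |AE| = |E − A| = 35.9.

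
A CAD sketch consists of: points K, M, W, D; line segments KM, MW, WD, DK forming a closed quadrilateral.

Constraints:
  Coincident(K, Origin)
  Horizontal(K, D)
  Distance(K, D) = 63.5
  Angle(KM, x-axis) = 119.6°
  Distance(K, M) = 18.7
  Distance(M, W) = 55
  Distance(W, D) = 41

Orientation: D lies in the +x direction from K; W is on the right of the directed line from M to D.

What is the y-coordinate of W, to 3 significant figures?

-22.8

Checks: |MW| = 55.00 ✓; |WD| = 41.00 ✓.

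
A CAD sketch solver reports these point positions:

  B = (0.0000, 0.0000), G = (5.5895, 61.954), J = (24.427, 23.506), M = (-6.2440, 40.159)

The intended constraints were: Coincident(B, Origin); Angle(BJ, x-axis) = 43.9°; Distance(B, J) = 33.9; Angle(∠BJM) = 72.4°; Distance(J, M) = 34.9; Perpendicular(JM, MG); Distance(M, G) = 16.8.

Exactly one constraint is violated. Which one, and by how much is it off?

Distance(M, G) = 16.8 — off by 8.00.

B = (0.00, 0.00) ✓; BJ at 43.90° ✓; |BJ| = 33.90 ✓; ∠BJM = 72.40° ✓; |JM| = 34.90 ✓; ∠(JM, MG) = 90.00° ✓; |MG| = 24.80 ✗.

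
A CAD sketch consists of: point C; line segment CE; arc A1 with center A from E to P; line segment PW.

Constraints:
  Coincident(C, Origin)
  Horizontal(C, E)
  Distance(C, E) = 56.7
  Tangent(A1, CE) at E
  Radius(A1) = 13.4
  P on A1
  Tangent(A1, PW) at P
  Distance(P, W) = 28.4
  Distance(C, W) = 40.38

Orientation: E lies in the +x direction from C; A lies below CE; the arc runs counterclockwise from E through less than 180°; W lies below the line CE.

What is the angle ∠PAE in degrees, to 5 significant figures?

53.238°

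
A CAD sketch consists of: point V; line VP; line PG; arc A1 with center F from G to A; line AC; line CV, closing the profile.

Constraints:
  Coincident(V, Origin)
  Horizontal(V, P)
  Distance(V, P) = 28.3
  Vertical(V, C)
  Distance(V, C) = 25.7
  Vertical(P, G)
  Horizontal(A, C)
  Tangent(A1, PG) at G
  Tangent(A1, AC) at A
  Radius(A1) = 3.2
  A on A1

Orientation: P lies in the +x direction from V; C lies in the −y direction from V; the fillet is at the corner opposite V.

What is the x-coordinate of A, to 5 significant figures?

25.100

V is at the origin; V and P share the same y with |VP| = 28.3 and P on the +x side, so P = (28.300, 0.0000). V and C share the same x with |VC| = 25.7 and C on the −y side, so C = (0.0000, -25.700). The virtual corner opposite V is at (28.300, -25.700). The tangent condition forces FG to be normal to PG and since A1 is tangent to AC there, FA ⟂ AC, with radius 3.2, so the center F sits 3.2 in from both sides at F = (25.100, -22.500). That places the tangent points at G = (28.300, -22.500) on PG and A = (25.100, -25.700) on AC. So A.x = 25.100.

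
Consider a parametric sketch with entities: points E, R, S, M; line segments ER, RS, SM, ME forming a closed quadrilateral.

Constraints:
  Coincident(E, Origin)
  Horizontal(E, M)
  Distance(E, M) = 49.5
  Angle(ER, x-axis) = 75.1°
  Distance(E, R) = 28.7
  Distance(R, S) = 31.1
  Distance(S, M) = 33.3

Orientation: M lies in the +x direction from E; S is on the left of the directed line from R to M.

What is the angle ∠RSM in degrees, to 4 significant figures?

103.0°

E is at the origin; E and M share the same y with |EM| = 49.5 and M in +x, so M = (49.5, 0). ER runs at 75.1° with |ER| = 28.7, so R = (7.380, 27.73). S is determined by |RS| = 31.1 and |SM| = 33.3 together: it lies at the intersection of circle(R, 31.1) and circle(M, 33.3). With |RM| = 50.43, the foot of the radical line on RM is 23.81 from R and the perpendicular offset is √(31.1² − 23.81²) = 20.01. Taking the left-of-RM solution: S = (38.27, 31.35).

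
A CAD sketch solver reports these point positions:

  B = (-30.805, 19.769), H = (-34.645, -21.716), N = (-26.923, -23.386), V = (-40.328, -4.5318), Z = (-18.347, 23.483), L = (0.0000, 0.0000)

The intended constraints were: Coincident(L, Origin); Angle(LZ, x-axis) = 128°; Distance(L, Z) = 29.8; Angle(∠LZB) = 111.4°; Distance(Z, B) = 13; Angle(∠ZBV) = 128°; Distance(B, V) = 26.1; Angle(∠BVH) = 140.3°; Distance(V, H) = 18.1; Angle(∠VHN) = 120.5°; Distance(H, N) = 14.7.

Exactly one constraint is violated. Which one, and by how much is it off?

Distance(H, N) = 14.7 — off by 6.80.

L = (0.00, 0.00) ✓; LZ at 128.0° ✓; |LZ| = 29.80 ✓; ∠LZB = 111.4° ✓; |ZB| = 13.00 ✓; ∠ZBV = 128.0° ✓; |BV| = 26.10 ✓; ∠BVH = 140.3° ✓; |VH| = 18.10 ✓; ∠VHN = 120.5° ✓; |HN| = 7.901 ✗.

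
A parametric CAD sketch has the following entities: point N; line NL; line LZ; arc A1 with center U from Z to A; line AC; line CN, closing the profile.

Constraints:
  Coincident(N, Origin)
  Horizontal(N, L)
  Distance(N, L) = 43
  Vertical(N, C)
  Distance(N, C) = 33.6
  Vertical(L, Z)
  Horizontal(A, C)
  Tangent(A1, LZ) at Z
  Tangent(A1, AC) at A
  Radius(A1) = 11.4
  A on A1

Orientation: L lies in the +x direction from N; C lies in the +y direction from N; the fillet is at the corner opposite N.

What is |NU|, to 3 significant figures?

38.6

N is at the origin; NL is horizontal with |NL| = 43.0 and L on the +x side, so L = (43.0, 0.00). NC is vertical with |NC| = 33.6 and C on the +y side, so C = (0.00, 33.6). The virtual corner opposite N is at (43.0, 33.6). A1 meets LZ tangentially, so UZ is at right angles to LZ and A1 meets AC tangentially, so UA is at right angles to AC, with radius 11.4, so the center U sits 11.4 in from both sides at U = (31.6, 22.2). Then |NU| = |U − N| = 38.6.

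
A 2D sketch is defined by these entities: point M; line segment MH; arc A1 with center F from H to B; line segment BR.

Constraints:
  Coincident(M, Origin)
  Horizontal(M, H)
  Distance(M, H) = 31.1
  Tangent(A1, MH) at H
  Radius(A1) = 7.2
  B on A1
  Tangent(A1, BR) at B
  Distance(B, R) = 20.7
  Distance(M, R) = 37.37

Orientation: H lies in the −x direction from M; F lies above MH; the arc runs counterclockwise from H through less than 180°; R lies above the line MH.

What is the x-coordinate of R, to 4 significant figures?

-24.60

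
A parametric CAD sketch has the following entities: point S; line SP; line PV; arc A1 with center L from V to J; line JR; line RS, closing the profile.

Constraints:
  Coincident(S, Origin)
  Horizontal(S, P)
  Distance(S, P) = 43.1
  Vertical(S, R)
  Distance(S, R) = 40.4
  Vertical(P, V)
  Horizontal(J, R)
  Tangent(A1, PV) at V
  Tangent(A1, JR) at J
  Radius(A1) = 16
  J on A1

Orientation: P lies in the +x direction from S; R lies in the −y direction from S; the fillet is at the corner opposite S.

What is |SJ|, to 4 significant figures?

48.65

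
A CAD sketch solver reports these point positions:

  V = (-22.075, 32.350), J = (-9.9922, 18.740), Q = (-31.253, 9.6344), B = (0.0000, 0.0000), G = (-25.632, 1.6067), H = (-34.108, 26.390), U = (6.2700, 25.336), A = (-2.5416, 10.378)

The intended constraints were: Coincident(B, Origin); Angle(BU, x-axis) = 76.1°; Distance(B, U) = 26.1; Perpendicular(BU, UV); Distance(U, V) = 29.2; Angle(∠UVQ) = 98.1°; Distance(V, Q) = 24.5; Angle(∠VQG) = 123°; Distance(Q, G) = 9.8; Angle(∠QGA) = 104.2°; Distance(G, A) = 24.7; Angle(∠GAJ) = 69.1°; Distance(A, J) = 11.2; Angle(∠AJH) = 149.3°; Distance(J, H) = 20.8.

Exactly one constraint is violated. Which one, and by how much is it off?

Distance(J, H) = 20.8 — off by 4.50.

B = (0.00, 0.00) ✓; BU at 76.10° ✓; |BU| = 26.10 ✓; ∠(BU, UV) = 90.00° ✓; |UV| = 29.20 ✓; ∠UVQ = 98.10° ✓; |VQ| = 24.50 ✓; ∠VQG = 123.0° ✓; |QG| = 9.800 ✓; ∠QGA = 104.2° ✓; |GA| = 24.70 ✓; ∠GAJ = 69.10° ✓; |AJ| = 11.20 ✓; ∠AJH = 149.3° ✓; |JH| = 25.30 ✗.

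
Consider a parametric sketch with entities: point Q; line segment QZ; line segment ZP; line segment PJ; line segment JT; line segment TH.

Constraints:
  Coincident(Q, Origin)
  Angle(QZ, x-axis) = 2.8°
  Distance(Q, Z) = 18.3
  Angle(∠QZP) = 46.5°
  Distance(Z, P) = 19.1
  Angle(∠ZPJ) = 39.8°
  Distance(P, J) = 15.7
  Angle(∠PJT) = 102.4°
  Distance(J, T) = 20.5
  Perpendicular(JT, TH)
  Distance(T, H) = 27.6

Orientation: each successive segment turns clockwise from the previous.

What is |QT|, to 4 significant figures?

26.88

Q is at the origin; QZ runs at 2.8° with length 18.3, so Z = (18.28, 0.8940). ∠QZP = 46.5° gives ZP at -130.7° from the x-axis; with |ZP| = 19.1, P = (5.823, -13.59). ∠ZPJ = 39.8° gives PJ at 89.10° from the x-axis; with |PJ| = 15.7, J = (6.070, 2.112). ∠PJT = 102.4° gives JT at 11.50° from the x-axis; with |JT| = 20.5, T = (26.16, 6.199). Then |QT| = |T − Q| = 26.88.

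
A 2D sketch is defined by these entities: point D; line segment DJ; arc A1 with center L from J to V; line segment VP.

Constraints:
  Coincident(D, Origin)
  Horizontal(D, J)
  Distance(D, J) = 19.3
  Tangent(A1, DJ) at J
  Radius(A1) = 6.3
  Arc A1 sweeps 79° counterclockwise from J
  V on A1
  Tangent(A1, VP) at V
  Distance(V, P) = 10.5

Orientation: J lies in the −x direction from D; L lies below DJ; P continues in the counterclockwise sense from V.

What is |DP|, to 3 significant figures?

31.5

D is at the origin; D and J share the same y with |DJ| = 19.3 and J on the −x side, so J = (-19.3, 0.00). Since A1 is tangent to DJ there, LJ ⟂ DJ, so L = J + (0, -6.3) = (-19.3, -6.30). On A1, J sits at bearing 90° from L; a 79° counterclockwise sweep puts V at bearing 169°, so V = L + 6.3·(cos 169°, sin 169°) = (-25.5, -5.10). A1 meets VP tangentially, so LV is at right angles to VP, so VP runs along (−sin 169°, cos 169°); with |VP| = 10.5, P = (-27.5, -15.4). Then |DP| = |P − D| = 31.5.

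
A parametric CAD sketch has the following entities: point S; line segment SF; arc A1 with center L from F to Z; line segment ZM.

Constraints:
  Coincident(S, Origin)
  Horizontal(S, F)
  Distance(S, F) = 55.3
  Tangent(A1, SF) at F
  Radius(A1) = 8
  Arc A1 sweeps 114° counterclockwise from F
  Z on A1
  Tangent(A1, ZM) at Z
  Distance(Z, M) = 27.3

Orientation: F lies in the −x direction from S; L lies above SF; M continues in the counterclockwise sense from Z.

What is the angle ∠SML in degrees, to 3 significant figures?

50.8°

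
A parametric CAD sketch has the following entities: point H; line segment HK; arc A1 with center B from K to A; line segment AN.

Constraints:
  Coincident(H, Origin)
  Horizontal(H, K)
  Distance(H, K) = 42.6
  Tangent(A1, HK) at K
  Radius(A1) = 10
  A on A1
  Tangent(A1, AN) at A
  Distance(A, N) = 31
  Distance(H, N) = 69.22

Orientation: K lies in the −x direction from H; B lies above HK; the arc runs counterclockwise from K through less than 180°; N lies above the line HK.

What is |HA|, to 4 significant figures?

39.29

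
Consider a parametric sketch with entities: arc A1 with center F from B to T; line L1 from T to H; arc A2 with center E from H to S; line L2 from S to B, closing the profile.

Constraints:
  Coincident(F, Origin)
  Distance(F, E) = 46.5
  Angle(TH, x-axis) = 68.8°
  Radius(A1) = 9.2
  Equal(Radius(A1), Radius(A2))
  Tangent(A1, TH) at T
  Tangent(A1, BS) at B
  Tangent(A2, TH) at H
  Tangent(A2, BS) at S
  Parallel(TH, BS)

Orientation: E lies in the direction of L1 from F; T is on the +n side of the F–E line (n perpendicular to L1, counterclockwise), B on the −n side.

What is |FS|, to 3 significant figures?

47.4

The slot axis is L1's direction at 68.8°, so u = (cos 68.8°, sin 68.8°) = (0.362, 0.932) and n = (−sin 68.8°, cos 68.8°) = (-0.932, 0.362). F is at the origin and E lies 46.5 along u from F, so E = 46.5·u = (16.8, 43.4). Tangency of A1 to both parallel lines with radius 9.2 puts T and B at F ± 9.2·n: T = (-8.58, 3.33), B = (8.58, -3.33). Equal radii place H and S the same way about E: H = E + 9.2·n = (8.24, 46.7), S = E − 9.2·n = (25.4, 40.0). Then |FS| = |S − F| = 47.4.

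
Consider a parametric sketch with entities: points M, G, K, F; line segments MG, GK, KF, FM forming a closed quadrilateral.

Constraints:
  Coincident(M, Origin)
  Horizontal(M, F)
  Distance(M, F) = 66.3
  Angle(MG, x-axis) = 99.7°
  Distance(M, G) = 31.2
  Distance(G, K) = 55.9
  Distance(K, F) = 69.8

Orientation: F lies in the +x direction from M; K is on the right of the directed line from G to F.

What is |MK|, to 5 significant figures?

24.811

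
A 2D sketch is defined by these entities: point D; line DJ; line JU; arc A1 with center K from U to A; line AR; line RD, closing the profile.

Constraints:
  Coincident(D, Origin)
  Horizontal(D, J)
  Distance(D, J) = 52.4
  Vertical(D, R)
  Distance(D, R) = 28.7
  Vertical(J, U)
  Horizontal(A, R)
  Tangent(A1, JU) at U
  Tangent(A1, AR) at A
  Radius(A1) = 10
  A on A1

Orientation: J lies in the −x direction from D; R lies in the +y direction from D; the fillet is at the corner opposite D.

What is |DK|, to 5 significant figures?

46.341

D is at the origin; DJ is horizontal with |DJ| = 52.4 and J on the −x side, so J = (-52.400, 0.0000). D and R share the same x with |DR| = 28.7 and R on the +y side, so R = (0.0000, 28.700). The virtual corner opposite D is at (-52.400, 28.700). The tangent condition forces KU to be normal to JU and the tangent condition forces KA to be normal to AR, with radius 10.0, so the center K sits 10.0 in from both sides at K = (-42.400, 18.700). Then |DK| = |K − D| = 46.341.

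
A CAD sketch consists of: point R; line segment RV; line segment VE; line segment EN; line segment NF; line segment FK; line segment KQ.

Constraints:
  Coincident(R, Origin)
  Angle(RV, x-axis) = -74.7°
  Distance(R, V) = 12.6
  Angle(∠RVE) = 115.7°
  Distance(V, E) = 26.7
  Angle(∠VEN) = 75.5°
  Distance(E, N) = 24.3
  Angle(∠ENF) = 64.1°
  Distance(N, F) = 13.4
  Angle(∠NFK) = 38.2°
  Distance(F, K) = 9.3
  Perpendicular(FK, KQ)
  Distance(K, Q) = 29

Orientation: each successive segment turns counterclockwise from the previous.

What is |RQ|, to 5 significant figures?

40.694

R is at the origin; RV runs at -74.7° with length 12.6, so V = (3.3248, -12.153). ∠RVE = 115.7° gives VE at -10.400° from the x-axis; with |VE| = 26.7, E = (29.586, -16.973). ∠VEN = 75.5° gives EN at 94.100° from the x-axis; with |EN| = 24.3, N = (27.849, 7.2645). ∠ENF = 64.1° gives NF at -150.00° from the x-axis; with |NF| = 13.4, F = (16.244, 0.56453). ∠NFK = 38.2° gives FK at -8.2000° from the x-axis; with |FK| = 9.3, K = (25.449, -0.76192). FK is perpendicular to KQ, so KQ runs at 81.800°; with |KQ| = 29.0, Q = (29.585, 27.942). Then |RQ| = |Q − R| = 40.694.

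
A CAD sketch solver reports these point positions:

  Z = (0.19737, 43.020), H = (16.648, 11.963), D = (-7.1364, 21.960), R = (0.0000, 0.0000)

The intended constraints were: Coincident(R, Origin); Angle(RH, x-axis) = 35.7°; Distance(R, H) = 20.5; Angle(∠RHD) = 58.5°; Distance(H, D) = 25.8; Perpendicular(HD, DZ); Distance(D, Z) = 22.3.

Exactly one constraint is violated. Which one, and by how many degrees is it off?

Perpendicular(HD, DZ) — off by 3.60°.

R = (0.00, 0.00) ✓; RH at 35.70° ✓; |RH| = 20.50 ✓; ∠RHD = 58.50° ✓; |HD| = 25.80 ✓; ∠(HD, DZ) = 86.40° ✗; |DZ| = 22.30 ✓.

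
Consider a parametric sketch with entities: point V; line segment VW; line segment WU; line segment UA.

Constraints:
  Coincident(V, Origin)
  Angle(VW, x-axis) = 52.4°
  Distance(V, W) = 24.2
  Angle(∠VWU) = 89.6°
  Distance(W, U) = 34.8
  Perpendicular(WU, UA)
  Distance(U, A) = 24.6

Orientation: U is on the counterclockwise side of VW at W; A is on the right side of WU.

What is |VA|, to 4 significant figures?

59.84

V is at the origin; VW runs at 52.4° with length 24.2, so W = 24.2·(cos 52.4°, sin 52.4°) = (14.77, 19.17). ∠VWU = 89.6°, so WU runs at 52.4° + (180° − 89.6°) = 142.8° from the x-axis; with |WU| = 34.8, U = W + 34.8·(cos 142.8°, sin 142.8°) = (-12.95, 40.21). WU is perpendicular to UA; with |UA| = 24.6 on the right of WU, A = U + 24.6·(0.6046, 0.7965) = (1.919, 59.81). Then |VA| = |A − V| = 59.84.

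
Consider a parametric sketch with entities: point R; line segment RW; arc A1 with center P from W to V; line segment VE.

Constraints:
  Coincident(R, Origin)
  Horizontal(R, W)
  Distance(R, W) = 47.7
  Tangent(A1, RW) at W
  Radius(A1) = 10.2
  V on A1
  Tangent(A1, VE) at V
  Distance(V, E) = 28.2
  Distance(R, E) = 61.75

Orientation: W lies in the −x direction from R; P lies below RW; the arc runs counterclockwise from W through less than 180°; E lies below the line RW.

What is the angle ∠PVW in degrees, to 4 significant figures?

34.29°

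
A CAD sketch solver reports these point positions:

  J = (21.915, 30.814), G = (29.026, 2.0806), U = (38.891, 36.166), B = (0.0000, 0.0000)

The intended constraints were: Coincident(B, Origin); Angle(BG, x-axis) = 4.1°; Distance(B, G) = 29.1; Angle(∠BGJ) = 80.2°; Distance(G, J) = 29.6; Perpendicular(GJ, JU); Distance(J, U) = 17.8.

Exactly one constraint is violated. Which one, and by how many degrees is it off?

Perpendicular(GJ, JU) — off by 3.60°.

B = (0.00, 0.00) ✓; BG at 4.100° ✓; |BG| = 29.10 ✓; ∠BGJ = 80.20° ✓; |GJ| = 29.60 ✓; ∠(GJ, JU) = 86.40° ✗; |JU| = 17.80 ✓.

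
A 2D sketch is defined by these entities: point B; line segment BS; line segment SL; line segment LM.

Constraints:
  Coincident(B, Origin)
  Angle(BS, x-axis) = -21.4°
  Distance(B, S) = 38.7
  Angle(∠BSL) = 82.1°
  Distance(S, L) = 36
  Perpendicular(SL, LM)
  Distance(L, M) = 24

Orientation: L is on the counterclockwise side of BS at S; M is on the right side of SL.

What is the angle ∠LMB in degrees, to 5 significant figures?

26.207°

∠BSL = 82.1°, so SL runs at -21.4° + (180° − 82.1°) = 76.500° from the x-axis; with |SL| = 36.0, L = S + 36.0·(cos 76.500°, sin 76.500°) = (44.436, 20.885). SL ⟂ LM; with |LM| = 24.0 on the right of SL, M = L + 24.0·(0.97237, -0.23345) = (67.773, 15.282). Then cos ∠LMB = ML·MB / (|ML||MB|), giving 26.207°.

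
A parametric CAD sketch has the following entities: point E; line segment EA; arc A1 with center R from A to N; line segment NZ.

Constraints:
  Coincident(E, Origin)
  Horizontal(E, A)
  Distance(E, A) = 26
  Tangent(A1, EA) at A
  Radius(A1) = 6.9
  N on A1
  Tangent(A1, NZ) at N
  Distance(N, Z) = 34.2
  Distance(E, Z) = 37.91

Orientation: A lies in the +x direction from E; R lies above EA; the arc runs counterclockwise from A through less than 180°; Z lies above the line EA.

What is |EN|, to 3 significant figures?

33.2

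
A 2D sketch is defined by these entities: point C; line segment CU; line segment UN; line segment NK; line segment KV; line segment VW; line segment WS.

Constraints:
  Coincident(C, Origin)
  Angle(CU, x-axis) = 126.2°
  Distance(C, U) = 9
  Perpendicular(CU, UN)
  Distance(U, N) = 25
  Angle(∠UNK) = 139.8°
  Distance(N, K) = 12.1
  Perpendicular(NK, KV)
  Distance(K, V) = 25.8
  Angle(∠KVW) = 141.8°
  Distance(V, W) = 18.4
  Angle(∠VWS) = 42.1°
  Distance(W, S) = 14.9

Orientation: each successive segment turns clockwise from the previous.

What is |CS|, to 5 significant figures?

13.210

∠KVW = 141.8° gives VW at -132.20° from the x-axis; with |VW| = 18.4, W = (12.770, -18.184). ∠VWS = 42.1° gives WS at 89.900° from the x-axis; with |WS| = 14.9, S = (12.796, -3.2842). Then |CS| = |S − C| = 13.210.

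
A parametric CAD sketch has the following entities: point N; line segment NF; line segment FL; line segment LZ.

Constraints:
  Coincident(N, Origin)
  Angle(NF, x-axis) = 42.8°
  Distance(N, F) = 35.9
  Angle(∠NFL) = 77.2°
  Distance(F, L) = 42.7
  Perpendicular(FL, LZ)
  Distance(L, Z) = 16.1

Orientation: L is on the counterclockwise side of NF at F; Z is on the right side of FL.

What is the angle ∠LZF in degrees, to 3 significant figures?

69.3°

N is at the origin; NF runs at 42.8° with length 35.9, so F = 35.9·(cos 42.8°, sin 42.8°) = (26.3, 24.4). ∠NFL = 77.2°, so FL runs at 42.8° + (180° − 77.2°) = 146° from the x-axis; with |FL| = 42.7, L = F + 42.7·(cos 146°, sin 146°) = (-8.89, 48.5). FL ⟂ LZ; with |LZ| = 16.1 on the right of FL, Z = L + 16.1·(0.565, 0.825) = (0.205, 61.8). Then cos ∠LZF = ZL·ZF / (|ZL||ZF|), giving 69.3°.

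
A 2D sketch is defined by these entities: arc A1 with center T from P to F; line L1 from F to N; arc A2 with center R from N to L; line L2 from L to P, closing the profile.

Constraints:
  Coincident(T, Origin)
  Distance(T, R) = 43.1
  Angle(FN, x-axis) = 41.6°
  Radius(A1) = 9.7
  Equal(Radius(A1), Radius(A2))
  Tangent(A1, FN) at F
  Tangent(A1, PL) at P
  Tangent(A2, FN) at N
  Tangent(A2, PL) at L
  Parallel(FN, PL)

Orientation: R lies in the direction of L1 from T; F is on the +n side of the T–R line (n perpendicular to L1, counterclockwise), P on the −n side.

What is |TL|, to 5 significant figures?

44.178

The slot axis is L1's direction at 41.6°, so u = (cos 41.6°, sin 41.6°) = (0.74780, 0.66393) and n = (−sin 41.6°, cos 41.6°) = (-0.66393, 0.74780). T is at the origin and R lies 43.1 along u from T, so R = 43.1·u = (32.230, 28.615). Tangency of A1 to both parallel lines with radius 9.7 puts F and P at T ± 9.7·n: F = (-6.4401, 7.2536), P = (6.4401, -7.2536). Equal radii place N and L the same way about R: N = R + 9.7·n = (25.790, 35.869), L = R − 9.7·n = (38.670, 21.362). Then |TL| = |L − T| = 44.178.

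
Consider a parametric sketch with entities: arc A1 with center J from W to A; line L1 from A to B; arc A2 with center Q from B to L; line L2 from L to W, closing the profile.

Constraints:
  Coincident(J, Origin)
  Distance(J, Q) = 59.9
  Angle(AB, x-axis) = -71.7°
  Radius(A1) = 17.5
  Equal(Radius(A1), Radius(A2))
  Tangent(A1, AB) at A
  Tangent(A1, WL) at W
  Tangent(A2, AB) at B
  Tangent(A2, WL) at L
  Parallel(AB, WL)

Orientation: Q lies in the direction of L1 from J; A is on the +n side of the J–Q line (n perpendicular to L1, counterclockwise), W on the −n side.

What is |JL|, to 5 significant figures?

62.404

Tangency of A1 to both parallel lines with radius 17.5 puts A and W at J ± 17.5·n: A = (16.615, 5.4949), W = (-16.615, -5.4949). Equal radii place B and L the same way about Q: B = Q + 17.5·n = (35.423, -51.376), L = Q − 17.5·n = (2.1932, -62.365). Then |JL| = |L − J| = 62.404.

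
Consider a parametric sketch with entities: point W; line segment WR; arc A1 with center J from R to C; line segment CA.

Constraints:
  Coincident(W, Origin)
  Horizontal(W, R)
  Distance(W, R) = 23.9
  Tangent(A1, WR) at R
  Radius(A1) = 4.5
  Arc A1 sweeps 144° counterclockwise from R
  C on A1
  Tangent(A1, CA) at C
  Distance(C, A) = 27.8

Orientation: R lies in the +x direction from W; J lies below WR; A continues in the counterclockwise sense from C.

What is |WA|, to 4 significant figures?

50.13

W is at the origin; WR is horizontal with |WR| = 23.9 and R on the +x side, so R = (23.90, 0.000). A1 meets WR tangentially, so JR is at right angles to WR, so J = R + (0, -4.5) = (23.90, -4.500). On A1, R sits at bearing 90° from J; a 144° counterclockwise sweep puts C at bearing 234°, so C = J + 4.5·(cos 234°, sin 234°) = (21.25, -8.141). Tangency of A1 to CA means the radius JC is perpendicular to CA, so CA runs along (−sin 234°, cos 234°); with |CA| = 27.8, A = (43.75, -24.48). Then |WA| = |A − W| = 50.13.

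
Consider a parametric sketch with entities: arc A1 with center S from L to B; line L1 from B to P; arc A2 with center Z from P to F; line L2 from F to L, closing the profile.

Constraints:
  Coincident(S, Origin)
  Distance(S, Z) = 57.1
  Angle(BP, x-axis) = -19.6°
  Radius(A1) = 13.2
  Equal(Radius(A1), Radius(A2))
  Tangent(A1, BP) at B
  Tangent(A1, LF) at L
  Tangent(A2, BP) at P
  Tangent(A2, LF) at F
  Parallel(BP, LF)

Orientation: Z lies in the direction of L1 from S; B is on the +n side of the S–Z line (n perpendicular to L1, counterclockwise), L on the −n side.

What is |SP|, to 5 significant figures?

58.606

The slot axis is L1's direction at -19.6°, so u = (cos -19.6°, sin -19.6°) = (0.94206, -0.33545) and n = (−sin -19.6°, cos -19.6°) = (0.33545, 0.94206). S is at the origin and Z lies 57.1 along u from S, so Z = 57.1·u = (53.791, -19.154). Tangency of A1 to both parallel lines with radius 13.2 puts B and L at S ± 13.2·n: B = (4.4280, 12.435), L = (-4.4280, -12.435). Equal radii place P and F the same way about Z: P = Z + 13.2·n = (58.219, -6.7191), F = Z − 13.2·n = (49.364, -31.589). Then |SP| = |P − S| = 58.606.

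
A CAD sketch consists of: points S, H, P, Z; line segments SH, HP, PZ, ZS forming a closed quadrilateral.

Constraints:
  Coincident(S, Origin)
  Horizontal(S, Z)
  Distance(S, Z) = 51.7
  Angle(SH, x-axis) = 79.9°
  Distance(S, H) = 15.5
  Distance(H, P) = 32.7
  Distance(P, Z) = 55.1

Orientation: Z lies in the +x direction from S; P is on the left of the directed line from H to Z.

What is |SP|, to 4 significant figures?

47.65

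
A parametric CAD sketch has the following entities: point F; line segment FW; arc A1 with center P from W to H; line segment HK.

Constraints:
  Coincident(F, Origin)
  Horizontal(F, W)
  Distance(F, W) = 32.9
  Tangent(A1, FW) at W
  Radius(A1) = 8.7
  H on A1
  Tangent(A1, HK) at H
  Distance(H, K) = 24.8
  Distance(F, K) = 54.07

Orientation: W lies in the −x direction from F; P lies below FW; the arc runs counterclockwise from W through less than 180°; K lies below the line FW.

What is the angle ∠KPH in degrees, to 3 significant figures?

70.7°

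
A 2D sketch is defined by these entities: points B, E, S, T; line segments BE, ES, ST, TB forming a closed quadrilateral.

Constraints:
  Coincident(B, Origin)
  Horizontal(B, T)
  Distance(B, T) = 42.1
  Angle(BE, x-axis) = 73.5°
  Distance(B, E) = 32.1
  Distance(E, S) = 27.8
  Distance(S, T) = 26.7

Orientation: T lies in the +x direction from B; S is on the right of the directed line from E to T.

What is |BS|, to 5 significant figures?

16.111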